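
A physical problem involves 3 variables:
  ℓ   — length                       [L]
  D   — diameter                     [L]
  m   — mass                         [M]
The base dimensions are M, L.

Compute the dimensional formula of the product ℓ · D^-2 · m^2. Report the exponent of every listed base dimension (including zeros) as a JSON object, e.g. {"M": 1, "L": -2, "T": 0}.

{"M": 2, "L": -1}

Dimensional matrix (M×L by ℓ×D×m):
  M: [ 0  0  1]
  L: [ 1  1  0]
  [M]: (1)·0+(-2)·0+(2)·1 = 2
  [L]: (1)·1+(-2)·1+(2)·0 = -1
⇒ M^2 L^-1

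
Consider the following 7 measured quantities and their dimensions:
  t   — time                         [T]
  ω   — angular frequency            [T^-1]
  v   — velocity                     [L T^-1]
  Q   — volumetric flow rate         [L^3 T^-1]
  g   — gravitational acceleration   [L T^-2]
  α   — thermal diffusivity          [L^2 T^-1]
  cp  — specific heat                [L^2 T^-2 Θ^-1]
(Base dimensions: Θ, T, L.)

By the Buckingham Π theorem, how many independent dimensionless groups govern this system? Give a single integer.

Write exponents as rows Θ,T,L / cols t,ω,v,Q,g,α,cp:
  Θ: [ 0  0  0  0  0  0 -1]
  T: [ 1 -1 -1 -1 -2 -1 -2]
  L: [ 0  0  1  3  1  2  2]
RREF → pivots at {t,v,cp} ⇒ r = 3
7 vars − rank 3 = 4 Π groups

4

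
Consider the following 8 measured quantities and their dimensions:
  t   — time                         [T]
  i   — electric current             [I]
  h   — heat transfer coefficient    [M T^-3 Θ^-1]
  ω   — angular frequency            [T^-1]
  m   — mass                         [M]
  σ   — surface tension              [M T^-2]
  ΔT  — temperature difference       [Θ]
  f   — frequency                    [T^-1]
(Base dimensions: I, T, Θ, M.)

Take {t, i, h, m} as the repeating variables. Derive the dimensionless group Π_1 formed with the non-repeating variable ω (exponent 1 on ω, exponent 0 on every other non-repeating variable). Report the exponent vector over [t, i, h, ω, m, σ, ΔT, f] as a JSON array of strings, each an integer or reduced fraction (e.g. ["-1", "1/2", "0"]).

Exponent matrix [I,T,Θ,M] × [t,i,h,ω,m,σ,ΔT,f]:
  I: [ 0  1  0  0  0  0  0  0]
  T: [ 1  0 -3 -1  0 -2  0 -1]
  Θ: [ 0  0 -1  0  0  0  1  0]
  M: [ 0  0  1  0  1  1  0  0]
Row reduction gives pivot columns t,i,h,m; rank = 4
Pivot set = {t,i,h,m}, free = {ω,σ,ΔT,f}
RREF:
  r0: [   1    0    0   -1    0   -2   -3   -1]
  r1: [   0    1    0    0    0    0    0    0]
  r2: [   0    0    1    0    0    0   -1    0]
  r3: [   0    0    0    0    1    1    1    0]
Fix exponent of ω at 1, σ at 0, ΔT at 0, f at 0; solve each RREF row for its pivot's exponent:
  r0: exp(t) + (-1)·1 = 0 ⇒ exp(t) = 1
  r1: exp(i) + (0)·1 = 0 ⇒ exp(i) = 0
  r2: exp(h) + (0)·1 = 0 ⇒ exp(h) = 0
  r3: exp(m) + (0)·1 = 0 ⇒ exp(m) = 0
Π_1 = t · ω

["1", "0", "0", "1", "0", "0", "0", "0"]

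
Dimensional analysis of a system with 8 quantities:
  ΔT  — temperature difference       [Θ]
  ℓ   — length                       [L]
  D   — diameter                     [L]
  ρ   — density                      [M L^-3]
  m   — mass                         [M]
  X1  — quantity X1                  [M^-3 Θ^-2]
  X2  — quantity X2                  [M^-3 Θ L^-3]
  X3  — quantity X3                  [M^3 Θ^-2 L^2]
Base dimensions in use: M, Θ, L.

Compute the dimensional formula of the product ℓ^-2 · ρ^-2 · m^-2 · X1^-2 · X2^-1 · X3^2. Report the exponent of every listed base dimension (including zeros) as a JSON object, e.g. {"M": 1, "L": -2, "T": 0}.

Dimensional matrix (M×Θ×L by ΔT×ℓ×D×ρ×m×X1×X2×X3):
  M: [ 0  0  0  1  1 -3 -3  3]
  Θ: [ 1  0  0  0  0 -2  1 -2]
  L: [ 0  1  1 -3  0  0 -3  2]
  [M]: (-2)·0+(-2)·1+(-2)·1+(-2)·-3+(-1)·-3+(2)·3 = 11
  [Θ]: (-2)·0+(-2)·0+(-2)·0+(-2)·-2+(-1)·1+(2)·-2 = -1
  [L]: (-2)·1+(-2)·-3+(-2)·0+(-2)·0+(-1)·-3+(2)·2 = 11
⇒ M^11 Θ^-1 L^11

{"M": 11, "Θ": -1, "L": 11}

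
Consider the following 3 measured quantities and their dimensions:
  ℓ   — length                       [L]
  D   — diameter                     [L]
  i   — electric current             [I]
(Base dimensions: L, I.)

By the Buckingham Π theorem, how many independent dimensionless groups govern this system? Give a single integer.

1

Exponent matrix [L,I] × [ℓ,D,i]:
  L: [ 1  1  0]
  I: [ 0  0  1]
Row reduction gives pivot columns ℓ,i; rank = 2
3 vars − rank 2 = 1 Π group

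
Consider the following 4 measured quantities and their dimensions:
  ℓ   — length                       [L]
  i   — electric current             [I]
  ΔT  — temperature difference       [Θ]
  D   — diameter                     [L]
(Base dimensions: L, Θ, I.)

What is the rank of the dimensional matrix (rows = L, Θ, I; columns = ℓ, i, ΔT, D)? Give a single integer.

Dimensional matrix (L×Θ×I by ℓ×i×ΔT×D):
  L: [ 1  0  0  1]
  Θ: [ 0  0  1  0]
  I: [ 0  1  0  0]
RREF → pivots at {ℓ,i,ΔT} ⇒ r = 3

3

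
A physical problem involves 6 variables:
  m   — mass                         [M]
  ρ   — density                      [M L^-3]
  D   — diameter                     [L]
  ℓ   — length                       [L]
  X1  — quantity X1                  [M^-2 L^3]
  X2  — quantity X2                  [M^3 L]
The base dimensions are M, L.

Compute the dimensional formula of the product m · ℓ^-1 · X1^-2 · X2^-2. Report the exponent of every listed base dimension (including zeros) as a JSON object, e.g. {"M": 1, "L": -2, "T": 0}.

Exponent matrix [M,L] × [m,ρ,D,ℓ,X1,X2]:
  M: [ 1  1  0  0 -2  3]
  L: [ 0 -3  1  1  3  1]
  [M]: (1)·1+(-1)·0+(-2)·-2+(-2)·3 = -1
  [L]: (1)·0+(-1)·1+(-2)·3+(-2)·1 = -9
⇒ M^-1 L^-9

{"M": -1, "L": -9}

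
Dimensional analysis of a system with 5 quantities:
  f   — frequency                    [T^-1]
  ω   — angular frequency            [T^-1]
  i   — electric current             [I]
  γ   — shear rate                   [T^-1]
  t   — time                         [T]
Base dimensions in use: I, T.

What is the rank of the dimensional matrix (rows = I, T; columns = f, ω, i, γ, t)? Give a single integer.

2

Write exponents as rows I,T / cols f,ω,i,γ,t:
  I: [ 0  0  1  0  0]
  T: [-1 -1  0 -1  1]
Row reduction gives pivot columns f,i; rank = 2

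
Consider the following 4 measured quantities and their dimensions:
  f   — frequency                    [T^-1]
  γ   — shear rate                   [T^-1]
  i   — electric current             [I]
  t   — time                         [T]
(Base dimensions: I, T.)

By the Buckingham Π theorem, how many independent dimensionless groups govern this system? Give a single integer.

Dimensional matrix (I×T by f×γ×i×t):
  I: [ 0  0  1  0]
  T: [-1 -1  0  1]
Echelon form has 2 nonzero rows (pivots: f,i)
Π count = n − r = 4 − 2 = 2

2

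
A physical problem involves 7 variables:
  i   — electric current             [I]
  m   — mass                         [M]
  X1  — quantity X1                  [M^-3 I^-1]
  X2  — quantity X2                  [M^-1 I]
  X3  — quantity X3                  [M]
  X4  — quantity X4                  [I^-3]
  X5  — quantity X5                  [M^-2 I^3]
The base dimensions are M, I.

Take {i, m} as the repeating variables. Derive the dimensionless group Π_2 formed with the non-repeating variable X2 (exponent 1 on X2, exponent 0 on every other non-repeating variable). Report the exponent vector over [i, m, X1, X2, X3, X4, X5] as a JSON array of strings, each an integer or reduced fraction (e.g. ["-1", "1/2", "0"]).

Exponent matrix [M,I] × [i,m,X1,X2,X3,X4,X5]:
  M: [ 0  1 -3 -1  1  0 -2]
  I: [ 1  0 -1  1  0 -3  3]
RREF → pivots at {i,m} ⇒ r = 2
Pivot set = {i,m}, free = {X1,X2,X3,X4,X5}
RREF:
  r0: [   1    0   -1    1    0   -3    3]
  r1: [   0    1   -3   -1    1    0   -2]
Fix exponent of X2 at 1, X1 at 0, X3 at 0, X4 at 0, X5 at 0; solve each RREF row for its pivot's exponent:
  r0: exp(i) + (1)·1 = 0 ⇒ exp(i) = -1
  r1: exp(m) + (-1)·1 = 0 ⇒ exp(m) = 1
Π_2 = i^-1 · m · X2

["-1", "1", "0", "1", "0", "0", "0"]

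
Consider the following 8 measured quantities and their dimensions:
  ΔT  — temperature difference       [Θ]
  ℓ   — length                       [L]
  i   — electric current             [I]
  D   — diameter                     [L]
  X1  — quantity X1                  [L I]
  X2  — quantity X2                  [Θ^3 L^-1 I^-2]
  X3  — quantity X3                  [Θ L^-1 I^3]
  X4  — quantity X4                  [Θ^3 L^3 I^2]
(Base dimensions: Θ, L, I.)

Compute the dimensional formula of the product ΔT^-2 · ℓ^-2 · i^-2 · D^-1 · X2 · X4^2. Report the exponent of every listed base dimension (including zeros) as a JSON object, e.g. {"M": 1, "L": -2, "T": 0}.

{"Θ": 7, "L": 2, "I": 0}

Write exponents as rows Θ,L,I / cols ΔT,ℓ,i,D,X1,X2,X3,X4:
  Θ: [ 1  0  0  0  0  3  1  3]
  L: [ 0  1  0  1  1 -1 -1  3]
  I: [ 0  0  1  0  1 -2  3  2]
  [Θ]: (-2)·1+(-2)·0+(-2)·0+(-1)·0+(1)·3+(2)·3 = 7
  [L]: (-2)·0+(-2)·1+(-2)·0+(-1)·1+(1)·-1+(2)·3 = 2
  [I]: (-2)·0+(-2)·0+(-2)·1+(-1)·0+(1)·-2+(2)·2 = 0
⇒ Θ^7 L^2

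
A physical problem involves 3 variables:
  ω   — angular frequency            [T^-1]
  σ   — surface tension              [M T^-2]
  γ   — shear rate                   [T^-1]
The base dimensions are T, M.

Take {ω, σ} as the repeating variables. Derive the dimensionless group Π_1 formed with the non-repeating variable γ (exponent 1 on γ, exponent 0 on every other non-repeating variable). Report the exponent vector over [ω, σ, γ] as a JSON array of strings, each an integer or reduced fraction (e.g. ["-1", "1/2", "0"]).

Dimensional matrix (T×M by ω×σ×γ):
  T: [-1 -2 -1]
  M: [ 0  1  0]
Row reduction gives pivot columns ω,σ; rank = 2
Repeat: ω,σ; free: γ
RREF:
  r0: [   1    0    1]
  r1: [   0    1    0]
Fix exponent of γ at 1; solve each RREF row for its pivot's exponent:
  r0: exp(ω) + (1)·1 = 0 ⇒ exp(ω) = -1
  r1: exp(σ) + (0)·1 = 0 ⇒ exp(σ) = 0
Π_1 = ω^-1 · γ

["-1", "0", "1"]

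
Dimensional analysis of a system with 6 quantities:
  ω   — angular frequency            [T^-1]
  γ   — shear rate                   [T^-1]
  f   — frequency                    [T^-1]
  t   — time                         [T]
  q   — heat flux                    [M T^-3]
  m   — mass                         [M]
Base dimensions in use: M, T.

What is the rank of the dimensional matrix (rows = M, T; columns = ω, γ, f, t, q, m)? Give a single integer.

2

Dimensional matrix (M×T by ω×γ×f×t×q×m):
  M: [ 0  0  0  0  1  1]
  T: [-1 -1 -1  1 -3  0]
Row reduction gives pivot columns ω,q; rank = 2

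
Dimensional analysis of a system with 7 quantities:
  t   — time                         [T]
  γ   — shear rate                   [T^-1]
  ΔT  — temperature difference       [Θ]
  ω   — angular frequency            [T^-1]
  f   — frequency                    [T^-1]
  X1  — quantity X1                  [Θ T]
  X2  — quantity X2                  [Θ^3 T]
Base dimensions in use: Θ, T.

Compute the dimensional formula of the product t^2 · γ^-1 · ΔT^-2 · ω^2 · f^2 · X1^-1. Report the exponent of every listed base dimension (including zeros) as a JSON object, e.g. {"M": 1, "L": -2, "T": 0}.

{"Θ": -3, "T": -2}

Exponent matrix [Θ,T] × [t,γ,ΔT,ω,f,X1,X2]:
  Θ: [ 0  0  1  0  0  1  3]
  T: [ 1 -1  0 -1 -1  1  1]
  [Θ]: (2)·0+(-1)·0+(-2)·1+(2)·0+(2)·0+(-1)·1 = -3
  [T]: (2)·1+(-1)·-1+(-2)·0+(2)·-1+(2)·-1+(-1)·1 = -2
⇒ Θ^-3 T^-2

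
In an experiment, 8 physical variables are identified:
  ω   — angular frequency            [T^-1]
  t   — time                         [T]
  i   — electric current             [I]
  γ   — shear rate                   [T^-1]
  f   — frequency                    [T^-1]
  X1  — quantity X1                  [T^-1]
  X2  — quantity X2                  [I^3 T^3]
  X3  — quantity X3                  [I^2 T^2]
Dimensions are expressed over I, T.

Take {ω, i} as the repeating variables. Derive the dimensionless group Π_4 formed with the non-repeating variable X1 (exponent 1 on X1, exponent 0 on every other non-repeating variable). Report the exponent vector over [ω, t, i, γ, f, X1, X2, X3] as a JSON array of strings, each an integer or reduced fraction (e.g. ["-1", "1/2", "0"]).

Exponent matrix [I,T] × [ω,t,i,γ,f,X1,X2,X3]:
  I: [ 0  0  1  0  0  0  3  2]
  T: [-1  1  0 -1 -1 -1  3  2]
Row reduction gives pivot columns ω,i; rank = 2
Pivot set = {ω,i}, free = {t,γ,f,X1,X2,X3}
RREF:
  r0: [   1   -1    0    1    1    1   -3   -2]
  r1: [   0    0    1    0    0    0    3    2]
Fix exponent of X1 at 1, t at 0, γ at 0, f at 0, X2 at 0, X3 at 0; solve each RREF row for its pivot's exponent:
  r0: exp(ω) + (1)·1 = 0 ⇒ exp(ω) = -1
  r1: exp(i) + (0)·1 = 0 ⇒ exp(i) = 0
Π_4 = ω^-1 · X1

["-1", "0", "0", "0", "0", "1", "0", "0"]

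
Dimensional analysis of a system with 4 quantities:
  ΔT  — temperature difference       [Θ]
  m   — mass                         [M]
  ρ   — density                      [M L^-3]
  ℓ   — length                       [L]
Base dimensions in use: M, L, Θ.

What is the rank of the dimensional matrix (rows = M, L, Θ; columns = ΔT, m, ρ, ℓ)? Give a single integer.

3

Dimensional matrix (M×L×Θ by ΔT×m×ρ×ℓ):
  M: [ 0  1  1  0]
  L: [ 0  0 -3  1]
  Θ: [ 1  0  0  0]
RREF → pivots at {ΔT,m,ρ} ⇒ r = 3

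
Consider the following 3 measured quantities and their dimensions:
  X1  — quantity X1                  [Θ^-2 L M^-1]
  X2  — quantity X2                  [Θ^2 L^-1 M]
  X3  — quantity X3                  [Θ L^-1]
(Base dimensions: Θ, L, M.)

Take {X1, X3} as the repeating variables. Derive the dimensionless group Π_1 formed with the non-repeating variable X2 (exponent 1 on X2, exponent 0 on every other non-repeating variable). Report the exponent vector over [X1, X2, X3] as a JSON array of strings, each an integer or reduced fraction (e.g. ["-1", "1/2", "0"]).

Write exponents as rows Θ,L,M / cols X1,X2,X3:
  Θ: [-2  2  1]
  L: [ 1 -1 -1]
  M: [-1  1  0]
Echelon form has 2 nonzero rows (pivots: X1,X3)
Repeat: X1,X3; free: X2
RREF:
  r0: [   1   -1    0]
  r1: [   0    0    1]
  r2: [   0    0    0]
Fix exponent of X2 at 1; solve each RREF row for its pivot's exponent:
  r0: exp(X1) + (-1)·1 = 0 ⇒ exp(X1) = 1
  r1: exp(X3) + (0)·1 = 0 ⇒ exp(X3) = 0
Π_1 = X1 · X2

["1", "1", "0"]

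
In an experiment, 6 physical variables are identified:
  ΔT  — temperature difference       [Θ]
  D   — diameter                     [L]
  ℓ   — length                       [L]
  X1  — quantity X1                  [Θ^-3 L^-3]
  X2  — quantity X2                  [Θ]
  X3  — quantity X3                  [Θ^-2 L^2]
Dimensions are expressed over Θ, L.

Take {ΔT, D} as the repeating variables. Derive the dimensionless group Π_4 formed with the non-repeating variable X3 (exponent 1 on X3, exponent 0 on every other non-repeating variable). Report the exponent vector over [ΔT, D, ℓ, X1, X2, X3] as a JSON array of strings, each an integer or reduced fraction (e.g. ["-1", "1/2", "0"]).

Exponent matrix [Θ,L] × [ΔT,D,ℓ,X1,X2,X3]:
  Θ: [ 1  0  0 -3  1 -2]
  L: [ 0  1  1 -3  0  2]
RREF → pivots at {ΔT,D} ⇒ r = 2
Pivot set = {ΔT,D}, free = {ℓ,X1,X2,X3}
RREF:
  r0: [   1    0    0   -3    1   -2]
  r1: [   0    1    1   -3    0    2]
Fix exponent of X3 at 1, ℓ at 0, X1 at 0, X2 at 0; solve each RREF row for its pivot's exponent:
  r0: exp(ΔT) + (-2)·1 = 0 ⇒ exp(ΔT) = 2
  r1: exp(D) + (2)·1 = 0 ⇒ exp(D) = -2
Π_4 = ΔT^2 · D^-2 · X3

["2", "-2", "0", "0", "0", "1"]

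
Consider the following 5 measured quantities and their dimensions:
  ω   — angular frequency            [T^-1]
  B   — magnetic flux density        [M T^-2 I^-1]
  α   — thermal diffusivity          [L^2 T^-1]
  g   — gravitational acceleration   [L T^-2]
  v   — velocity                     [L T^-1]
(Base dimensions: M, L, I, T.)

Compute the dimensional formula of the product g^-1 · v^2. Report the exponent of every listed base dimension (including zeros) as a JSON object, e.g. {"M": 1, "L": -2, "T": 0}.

{"M": 0, "L": 1, "I": 0, "T": 0}

Exponent matrix [M,L,I,T] × [ω,B,α,g,v]:
  M: [ 0  1  0  0  0]
  L: [ 0  0  2  1  1]
  I: [ 0 -1  0  0  0]
  T: [-1 -2 -1 -2 -1]
  [M]: (-1)·0+(2)·0 = 0
  [L]: (-1)·1+(2)·1 = 1
  [I]: (-1)·0+(2)·0 = 0
  [T]: (-1)·-2+(2)·-1 = 0
⇒ L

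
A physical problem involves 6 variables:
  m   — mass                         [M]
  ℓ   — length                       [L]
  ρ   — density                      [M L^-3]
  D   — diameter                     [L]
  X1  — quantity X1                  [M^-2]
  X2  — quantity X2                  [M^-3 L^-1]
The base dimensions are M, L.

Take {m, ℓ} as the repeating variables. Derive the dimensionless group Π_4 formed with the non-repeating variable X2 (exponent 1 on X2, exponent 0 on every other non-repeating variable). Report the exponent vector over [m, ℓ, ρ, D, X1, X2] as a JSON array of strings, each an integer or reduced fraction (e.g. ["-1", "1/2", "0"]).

Write exponents as rows M,L / cols m,ℓ,ρ,D,X1,X2:
  M: [ 1  0  1  0 -2 -3]
  L: [ 0  1 -3  1  0 -1]
Echelon form has 2 nonzero rows (pivots: m,ℓ)
Repeat: m,ℓ; free: ρ,D,X1,X2
RREF:
  r0: [   1    0    1    0   -2   -3]
  r1: [   0    1   -3    1    0   -1]
Fix exponent of X2 at 1, ρ at 0, D at 0, X1 at 0; solve each RREF row for its pivot's exponent:
  r0: exp(m) + (-3)·1 = 0 ⇒ exp(m) = 3
  r1: exp(ℓ) + (-1)·1 = 0 ⇒ exp(ℓ) = 1
Π_4 = m^3 · ℓ · X2

["3", "1", "0", "0", "0", "1"]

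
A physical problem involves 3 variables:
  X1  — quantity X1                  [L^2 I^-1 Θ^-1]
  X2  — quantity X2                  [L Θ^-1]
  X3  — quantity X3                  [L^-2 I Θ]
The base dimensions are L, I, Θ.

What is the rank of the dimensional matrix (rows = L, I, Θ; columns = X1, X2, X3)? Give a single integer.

Dimensional matrix (L×I×Θ by X1×X2×X3):
  L: [ 2  1 -2]
  I: [-1  0  1]
  Θ: [-1 -1  1]
Row reduction gives pivot columns X1,X2; rank = 2

2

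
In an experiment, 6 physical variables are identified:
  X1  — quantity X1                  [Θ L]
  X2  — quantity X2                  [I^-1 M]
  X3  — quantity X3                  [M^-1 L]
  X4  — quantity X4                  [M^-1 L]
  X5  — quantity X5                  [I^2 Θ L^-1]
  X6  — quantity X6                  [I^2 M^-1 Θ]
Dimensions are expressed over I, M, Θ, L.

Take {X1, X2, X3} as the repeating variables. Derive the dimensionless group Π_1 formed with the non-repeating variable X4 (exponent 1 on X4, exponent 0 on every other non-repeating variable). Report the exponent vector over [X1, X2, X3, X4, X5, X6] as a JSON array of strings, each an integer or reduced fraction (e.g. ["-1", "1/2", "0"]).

Dimensional matrix (I×M×Θ×L by X1×X2×X3×X4×X5×X6):
  I: [ 0 -1  0  0  2  2]
  M: [ 0  1 -1 -1  0 -1]
  Θ: [ 1  0  0  0  1  1]
  L: [ 1  0  1  1 -1  0]
RREF → pivots at {X1,X2,X3} ⇒ r = 3
Repeat: X1,X2,X3; free: X4,X5,X6
RREF:
  r0: [   1    0    0    0    1    1]
  r1: [   0    1    0    0   -2   -2]
  r2: [   0    0    1    1   -2   -1]
  r3: [   0    0    0    0    0    0]
Fix exponent of X4 at 1, X5 at 0, X6 at 0; solve each RREF row for its pivot's exponent:
  r0: exp(X1) + (0)·1 = 0 ⇒ exp(X1) = 0
  r1: exp(X2) + (0)·1 = 0 ⇒ exp(X2) = 0
  r2: exp(X3) + (1)·1 = 0 ⇒ exp(X3) = -1
Π_1 = X3^-1 · X4

["0", "0", "-1", "1", "0", "0"]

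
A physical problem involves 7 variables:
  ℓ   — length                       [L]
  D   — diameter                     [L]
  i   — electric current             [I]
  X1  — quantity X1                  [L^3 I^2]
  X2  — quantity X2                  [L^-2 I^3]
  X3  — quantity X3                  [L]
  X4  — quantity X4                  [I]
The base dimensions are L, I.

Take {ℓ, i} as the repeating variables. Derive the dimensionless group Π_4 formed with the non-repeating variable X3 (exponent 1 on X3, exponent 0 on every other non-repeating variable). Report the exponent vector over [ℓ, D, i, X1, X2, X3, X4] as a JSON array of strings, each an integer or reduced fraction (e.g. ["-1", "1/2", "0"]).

["-1", "0", "0", "0", "0", "1", "0"]

Dimensional matrix (L×I by ℓ×D×i×X1×X2×X3×X4):
  L: [ 1  1  0  3 -2  1  0]
  I: [ 0  0  1  2  3  0  1]
Echelon form has 2 nonzero rows (pivots: ℓ,i)
Pivot set = {ℓ,i}, free = {D,X1,X2,X3,X4}
RREF:
  r0: [   1    1    0    3   -2    1    0]
  r1: [   0    0    1    2    3    0    1]
Fix exponent of X3 at 1, D at 0, X1 at 0, X2 at 0, X4 at 0; solve each RREF row for its pivot's exponent:
  r0: exp(ℓ) + (1)·1 = 0 ⇒ exp(ℓ) = -1
  r1: exp(i) + (0)·1 = 0 ⇒ exp(i) = 0
Π_4 = ℓ^-1 · X3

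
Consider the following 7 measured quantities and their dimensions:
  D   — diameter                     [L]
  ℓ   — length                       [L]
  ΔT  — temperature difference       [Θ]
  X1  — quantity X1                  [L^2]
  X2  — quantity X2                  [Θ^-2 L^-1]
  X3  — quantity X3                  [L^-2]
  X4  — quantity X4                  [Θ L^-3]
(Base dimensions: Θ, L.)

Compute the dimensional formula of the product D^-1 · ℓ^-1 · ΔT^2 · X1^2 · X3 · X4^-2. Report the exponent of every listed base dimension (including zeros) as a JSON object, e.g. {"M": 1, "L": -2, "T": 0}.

{"Θ": 0, "L": 6}

Exponent matrix [Θ,L] × [D,ℓ,ΔT,X1,X2,X3,X4]:
  Θ: [ 0  0  1  0 -2  0  1]
  L: [ 1  1  0  2 -1 -2 -3]
  [Θ]: (-1)·0+(-1)·0+(2)·1+(2)·0+(1)·0+(-2)·1 = 0
  [L]: (-1)·1+(-1)·1+(2)·0+(2)·2+(1)·-2+(-2)·-3 = 6
⇒ L^6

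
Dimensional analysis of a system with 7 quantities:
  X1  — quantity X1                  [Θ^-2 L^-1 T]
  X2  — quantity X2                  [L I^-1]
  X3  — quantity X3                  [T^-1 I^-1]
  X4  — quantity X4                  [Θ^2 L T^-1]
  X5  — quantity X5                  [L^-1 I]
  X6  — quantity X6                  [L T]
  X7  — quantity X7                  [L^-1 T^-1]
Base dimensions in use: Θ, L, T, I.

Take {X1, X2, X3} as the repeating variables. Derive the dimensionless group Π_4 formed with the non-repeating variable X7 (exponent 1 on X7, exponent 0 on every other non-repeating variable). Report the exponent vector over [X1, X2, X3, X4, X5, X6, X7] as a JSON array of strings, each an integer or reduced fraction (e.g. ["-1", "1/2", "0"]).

Write exponents as rows Θ,L,T,I / cols X1,X2,X3,X4,X5,X6,X7:
  Θ: [-2  0  0  2  0  0  0]
  L: [-1  1  0  1 -1  1 -1]
  T: [ 1  0 -1 -1  0  1 -1]
  I: [ 0 -1 -1  0  1  0  0]
RREF → pivots at {X1,X2,X3} ⇒ r = 3
Repeat: X1,X2,X3; free: X4,X5,X6,X7
RREF:
  r0: [   1    0    0   -1    0    0    0]
  r1: [   0    1    0    0   -1    1   -1]
  r2: [   0    0    1    0    0   -1    1]
  r3: [   0    0    0    0    0    0    0]
Fix exponent of X7 at 1, X4 at 0, X5 at 0, X6 at 0; solve each RREF row for its pivot's exponent:
  r0: exp(X1) + (0)·1 = 0 ⇒ exp(X1) = 0
  r1: exp(X2) + (-1)·1 = 0 ⇒ exp(X2) = 1
  r2: exp(X3) + (1)·1 = 0 ⇒ exp(X3) = -1
Π_4 = X2 · X3^-1 · X7

["0", "1", "-1", "0", "0", "0", "1"]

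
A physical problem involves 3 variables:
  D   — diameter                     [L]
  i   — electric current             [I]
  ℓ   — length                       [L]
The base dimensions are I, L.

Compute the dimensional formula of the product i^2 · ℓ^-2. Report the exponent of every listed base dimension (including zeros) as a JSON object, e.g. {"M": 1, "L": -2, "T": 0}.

Write exponents as rows I,L / cols D,i,ℓ:
  I: [ 0  1  0]
  L: [ 1  0  1]
  [I]: (2)·1+(-2)·0 = 2
  [L]: (2)·0+(-2)·1 = -2
⇒ I^2 L^-2

{"I": 2, "L": -2}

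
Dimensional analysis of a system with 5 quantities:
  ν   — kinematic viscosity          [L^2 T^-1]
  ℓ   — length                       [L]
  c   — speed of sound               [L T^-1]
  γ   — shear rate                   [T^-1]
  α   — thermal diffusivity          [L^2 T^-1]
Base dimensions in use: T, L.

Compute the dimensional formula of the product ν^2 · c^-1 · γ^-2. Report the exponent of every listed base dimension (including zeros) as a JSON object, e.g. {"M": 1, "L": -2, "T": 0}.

{"T": 1, "L": 3}

Exponent matrix [T,L] × [ν,ℓ,c,γ,α]:
  T: [-1  0 -1 -1 -1]
  L: [ 2  1  1  0  2]
  [T]: (2)·-1+(-1)·-1+(-2)·-1 = 1
  [L]: (2)·2+(-1)·1+(-2)·0 = 3
⇒ T L^3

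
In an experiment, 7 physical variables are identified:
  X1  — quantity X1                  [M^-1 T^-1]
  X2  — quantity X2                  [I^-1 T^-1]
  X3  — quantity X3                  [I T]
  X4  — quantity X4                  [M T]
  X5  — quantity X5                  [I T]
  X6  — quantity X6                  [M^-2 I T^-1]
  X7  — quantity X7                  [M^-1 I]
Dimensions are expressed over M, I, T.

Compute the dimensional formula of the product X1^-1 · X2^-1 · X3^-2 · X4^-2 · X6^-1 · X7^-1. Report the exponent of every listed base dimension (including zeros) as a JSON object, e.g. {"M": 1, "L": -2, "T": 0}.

Exponent matrix [M,I,T] × [X1,X2,X3,X4,X5,X6,X7]:
  M: [-1  0  0  1  0 -2 -1]
  I: [ 0 -1  1  0  1  1  1]
  T: [-1 -1  1  1  1 -1  0]
  [M]: (-1)·-1+(-1)·0+(-2)·0+(-2)·1+(-1)·-2+(-1)·-1 = 2
  [I]: (-1)·0+(-1)·-1+(-2)·1+(-2)·0+(-1)·1+(-1)·1 = -3
  [T]: (-1)·-1+(-1)·-1+(-2)·1+(-2)·1+(-1)·-1+(-1)·0 = -1
⇒ M^2 I^-3 T^-1

{"M": 2, "I": -3, "T": -1}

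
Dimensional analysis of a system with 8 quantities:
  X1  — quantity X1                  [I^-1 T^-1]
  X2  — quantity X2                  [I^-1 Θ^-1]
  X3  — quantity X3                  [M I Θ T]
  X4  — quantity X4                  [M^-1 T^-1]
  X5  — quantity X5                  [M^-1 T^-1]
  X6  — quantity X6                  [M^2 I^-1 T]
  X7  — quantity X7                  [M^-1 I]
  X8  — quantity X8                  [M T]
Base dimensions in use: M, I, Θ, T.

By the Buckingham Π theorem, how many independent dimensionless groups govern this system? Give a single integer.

Dimensional matrix (M×I×Θ×T by X1×X2×X3×X4×X5×X6×X7×X8):
  M: [ 0  0  1 -1 -1  2 -1  1]
  I: [-1 -1  1  0  0 -1  1  0]
  Θ: [ 0 -1  1  0  0  0  0  0]
  T: [-1  0  1 -1 -1  1  0  1]
Echelon form has 3 nonzero rows (pivots: X1,X2,X3)
Π count = n − r = 8 − 3 = 5

5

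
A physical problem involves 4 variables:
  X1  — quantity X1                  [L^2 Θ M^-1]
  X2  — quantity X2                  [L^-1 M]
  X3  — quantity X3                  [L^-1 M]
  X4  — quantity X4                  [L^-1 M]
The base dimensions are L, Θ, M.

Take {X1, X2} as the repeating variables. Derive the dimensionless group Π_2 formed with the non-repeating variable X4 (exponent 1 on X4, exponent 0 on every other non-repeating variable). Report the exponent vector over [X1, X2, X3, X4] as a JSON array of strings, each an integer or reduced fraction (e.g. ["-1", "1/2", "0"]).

["0", "-1", "0", "1"]

Write exponents as rows L,Θ,M / cols X1,X2,X3,X4:
  L: [ 2 -1 -1 -1]
  Θ: [ 1  0  0  0]
  M: [-1  1  1  1]
Row reduction gives pivot columns X1,X2; rank = 2
Repeat: X1,X2; free: X3,X4
RREF:
  r0: [   1    0    0    0]
  r1: [   0    1    1    1]
  r2: [   0    0    0    0]
Fix exponent of X4 at 1, X3 at 0; solve each RREF row for its pivot's exponent:
  r0: exp(X1) + (0)·1 = 0 ⇒ exp(X1) = 0
  r1: exp(X2) + (1)·1 = 0 ⇒ exp(X2) = -1
Π_2 = X2^-1 · X4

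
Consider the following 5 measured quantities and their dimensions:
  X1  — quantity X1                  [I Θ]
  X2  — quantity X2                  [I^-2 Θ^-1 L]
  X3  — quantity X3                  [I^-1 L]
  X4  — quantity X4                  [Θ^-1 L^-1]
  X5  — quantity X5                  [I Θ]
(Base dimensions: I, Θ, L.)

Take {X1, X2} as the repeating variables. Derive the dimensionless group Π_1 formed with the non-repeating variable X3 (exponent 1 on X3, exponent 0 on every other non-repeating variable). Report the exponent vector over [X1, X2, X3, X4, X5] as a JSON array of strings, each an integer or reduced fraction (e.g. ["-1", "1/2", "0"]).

["-1", "-1", "1", "0", "0"]

Dimensional matrix (I×Θ×L by X1×X2×X3×X4×X5):
  I: [ 1 -2 -1  0  1]
  Θ: [ 1 -1  0 -1  1]
  L: [ 0  1  1 -1  0]
Echelon form has 2 nonzero rows (pivots: X1,X2)
Pivot set = {X1,X2}, free = {X3,X4,X5}
RREF:
  r0: [   1    0    1   -2    1]
  r1: [   0    1    1   -1    0]
  r2: [   0    0    0    0    0]
Fix exponent of X3 at 1, X4 at 0, X5 at 0; solve each RREF row for its pivot's exponent:
  r0: exp(X1) + (1)·1 = 0 ⇒ exp(X1) = -1
  r1: exp(X2) + (1)·1 = 0 ⇒ exp(X2) = -1
Π_1 = X1^-1 · X2^-1 · X3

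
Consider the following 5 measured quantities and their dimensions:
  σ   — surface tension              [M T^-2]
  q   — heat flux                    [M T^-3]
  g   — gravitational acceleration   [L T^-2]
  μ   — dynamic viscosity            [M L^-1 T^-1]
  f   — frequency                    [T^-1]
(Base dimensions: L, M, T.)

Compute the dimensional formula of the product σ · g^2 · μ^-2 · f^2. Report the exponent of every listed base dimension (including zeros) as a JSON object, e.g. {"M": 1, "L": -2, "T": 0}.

Write exponents as rows L,M,T / cols σ,q,g,μ,f:
  L: [ 0  0  1 -1  0]
  M: [ 1  1  0  1  0]
  T: [-2 -3 -2 -1 -1]
  [L]: (1)·0+(2)·1+(-2)·-1+(2)·0 = 4
  [M]: (1)·1+(2)·0+(-2)·1+(2)·0 = -1
  [T]: (1)·-2+(2)·-2+(-2)·-1+(2)·-1 = -6
⇒ L^4 M^-1 T^-6

{"L": 4, "M": -1, "T": -6}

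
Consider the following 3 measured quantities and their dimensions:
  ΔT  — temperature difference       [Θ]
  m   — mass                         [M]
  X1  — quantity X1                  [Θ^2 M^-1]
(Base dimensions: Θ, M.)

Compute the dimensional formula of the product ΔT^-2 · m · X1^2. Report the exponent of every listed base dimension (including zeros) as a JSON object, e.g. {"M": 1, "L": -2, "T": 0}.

{"Θ": 2, "M": -1}

Exponent matrix [Θ,M] × [ΔT,m,X1]:
  Θ: [ 1  0  2]
  M: [ 0  1 -1]
  [Θ]: (-2)·1+(1)·0+(2)·2 = 2
  [M]: (-2)·0+(1)·1+(2)·-1 = -1
⇒ Θ^2 M^-1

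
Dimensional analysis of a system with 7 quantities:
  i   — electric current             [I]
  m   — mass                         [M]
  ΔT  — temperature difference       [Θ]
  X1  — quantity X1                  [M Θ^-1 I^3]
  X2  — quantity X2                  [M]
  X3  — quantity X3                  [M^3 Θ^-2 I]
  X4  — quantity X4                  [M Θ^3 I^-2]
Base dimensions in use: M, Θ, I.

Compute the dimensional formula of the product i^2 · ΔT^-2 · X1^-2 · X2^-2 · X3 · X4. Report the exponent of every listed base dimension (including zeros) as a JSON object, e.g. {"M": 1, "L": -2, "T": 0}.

{"M": 0, "Θ": 1, "I": -5}

Dimensional matrix (M×Θ×I by i×m×ΔT×X1×X2×X3×X4):
  M: [ 0  1  0  1  1  3  1]
  Θ: [ 0  0  1 -1  0 -2  3]
  I: [ 1  0  0  3  0  1 -2]
  [M]: (2)·0+(-2)·0+(-2)·1+(-2)·1+(1)·3+(1)·1 = 0
  [Θ]: (2)·0+(-2)·1+(-2)·-1+(-2)·0+(1)·-2+(1)·3 = 1
  [I]: (2)·1+(-2)·0+(-2)·3+(-2)·0+(1)·1+(1)·-2 = -5
⇒ Θ I^-5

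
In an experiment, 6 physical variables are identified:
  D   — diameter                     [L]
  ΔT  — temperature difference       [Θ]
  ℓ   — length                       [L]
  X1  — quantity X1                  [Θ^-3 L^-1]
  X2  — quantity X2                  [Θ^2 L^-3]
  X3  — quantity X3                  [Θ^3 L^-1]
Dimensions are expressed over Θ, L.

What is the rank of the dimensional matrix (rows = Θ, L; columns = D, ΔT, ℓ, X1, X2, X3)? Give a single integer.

2

Exponent matrix [Θ,L] × [D,ΔT,ℓ,X1,X2,X3]:
  Θ: [ 0  1  0 -3  2  3]
  L: [ 1  0  1 -1 -3 -1]
RREF → pivots at {D,ΔT} ⇒ r = 2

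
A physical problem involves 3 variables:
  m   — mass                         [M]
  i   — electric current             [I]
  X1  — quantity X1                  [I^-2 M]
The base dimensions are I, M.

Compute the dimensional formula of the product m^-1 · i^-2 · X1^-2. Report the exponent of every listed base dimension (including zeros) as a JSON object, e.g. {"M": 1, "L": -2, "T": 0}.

{"I": 2, "M": -3}

Exponent matrix [I,M] × [m,i,X1]:
  I: [ 0  1 -2]
  M: [ 1  0  1]
  [I]: (-1)·0+(-2)·1+(-2)·-2 = 2
  [M]: (-1)·1+(-2)·0+(-2)·1 = -3
⇒ I^2 M^-3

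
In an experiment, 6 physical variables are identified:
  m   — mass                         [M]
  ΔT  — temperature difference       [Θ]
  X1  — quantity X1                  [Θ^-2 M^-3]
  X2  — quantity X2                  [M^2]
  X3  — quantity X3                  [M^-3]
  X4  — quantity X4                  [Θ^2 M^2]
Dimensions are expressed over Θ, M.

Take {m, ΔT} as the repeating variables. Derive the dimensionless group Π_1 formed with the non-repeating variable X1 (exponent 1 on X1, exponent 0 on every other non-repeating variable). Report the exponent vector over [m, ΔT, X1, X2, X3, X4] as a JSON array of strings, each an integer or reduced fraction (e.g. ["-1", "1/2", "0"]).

["3", "2", "1", "0", "0", "0"]

Dimensional matrix (Θ×M by m×ΔT×X1×X2×X3×X4):
  Θ: [ 0  1 -2  0  0  2]
  M: [ 1  0 -3  2 -3  2]
Echelon form has 2 nonzero rows (pivots: m,ΔT)
Repeat: m,ΔT; free: X1,X2,X3,X4
RREF:
  r0: [   1    0   -3    2   -3    2]
  r1: [   0    1   -2    0    0    2]
Fix exponent of X1 at 1, X2 at 0, X3 at 0, X4 at 0; solve each RREF row for its pivot's exponent:
  r0: exp(m) + (-3)·1 = 0 ⇒ exp(m) = 3
  r1: exp(ΔT) + (-2)·1 = 0 ⇒ exp(ΔT) = 2
Π_1 = m^3 · ΔT^2 · X1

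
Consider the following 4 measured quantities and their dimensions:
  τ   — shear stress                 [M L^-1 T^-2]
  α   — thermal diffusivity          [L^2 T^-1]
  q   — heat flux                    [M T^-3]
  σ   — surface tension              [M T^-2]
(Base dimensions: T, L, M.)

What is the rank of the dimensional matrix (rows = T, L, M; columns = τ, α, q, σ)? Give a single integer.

3

Write exponents as rows T,L,M / cols τ,α,q,σ:
  T: [-2 -1 -3 -2]
  L: [-1  2  0  0]
  M: [ 1  0  1  1]
RREF → pivots at {τ,α,q} ⇒ r = 3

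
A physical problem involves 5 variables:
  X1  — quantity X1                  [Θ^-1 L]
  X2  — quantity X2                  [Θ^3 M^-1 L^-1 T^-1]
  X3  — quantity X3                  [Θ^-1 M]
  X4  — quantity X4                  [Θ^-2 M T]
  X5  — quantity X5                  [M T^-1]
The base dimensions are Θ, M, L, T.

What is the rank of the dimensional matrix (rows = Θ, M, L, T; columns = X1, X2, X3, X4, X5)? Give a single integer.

3

Dimensional matrix (Θ×M×L×T by X1×X2×X3×X4×X5):
  Θ: [-1  3 -1 -2  0]
  M: [ 0 -1  1  1  1]
  L: [ 1 -1  0  0  0]
  T: [ 0 -1  0  1 -1]
Echelon form has 3 nonzero rows (pivots: X1,X2,X3)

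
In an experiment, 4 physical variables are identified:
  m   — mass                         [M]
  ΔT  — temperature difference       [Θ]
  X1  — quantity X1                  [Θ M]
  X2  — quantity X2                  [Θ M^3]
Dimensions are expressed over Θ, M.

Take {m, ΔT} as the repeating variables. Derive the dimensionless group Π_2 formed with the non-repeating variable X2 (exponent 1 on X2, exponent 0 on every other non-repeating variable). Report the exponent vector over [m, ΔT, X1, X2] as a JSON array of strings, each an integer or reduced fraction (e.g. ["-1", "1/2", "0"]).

["-3", "-1", "0", "1"]

Write exponents as rows Θ,M / cols m,ΔT,X1,X2:
  Θ: [ 0  1  1  1]
  M: [ 1  0  1  3]
Row reduction gives pivot columns m,ΔT; rank = 2
Pivot set = {m,ΔT}, free = {X1,X2}
RREF:
  r0: [   1    0    1    3]
  r1: [   0    1    1    1]
Fix exponent of X2 at 1, X1 at 0; solve each RREF row for its pivot's exponent:
  r0: exp(m) + (3)·1 = 0 ⇒ exp(m) = -3
  r1: exp(ΔT) + (1)·1 = 0 ⇒ exp(ΔT) = -1
Π_2 = m^-3 · ΔT^-1 · X2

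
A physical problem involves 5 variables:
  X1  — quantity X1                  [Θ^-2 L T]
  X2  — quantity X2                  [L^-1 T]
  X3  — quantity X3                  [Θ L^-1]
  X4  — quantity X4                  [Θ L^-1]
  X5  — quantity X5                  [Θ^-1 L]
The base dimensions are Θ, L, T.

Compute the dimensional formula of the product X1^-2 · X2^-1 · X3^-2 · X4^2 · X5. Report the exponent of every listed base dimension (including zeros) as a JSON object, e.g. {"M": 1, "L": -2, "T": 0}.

Exponent matrix [Θ,L,T] × [X1,X2,X3,X4,X5]:
  Θ: [-2  0  1  1 -1]
  L: [ 1 -1 -1 -1  1]
  T: [ 1  1  0  0  0]
  [Θ]: (-2)·-2+(-1)·0+(-2)·1+(2)·1+(1)·-1 = 3
  [L]: (-2)·1+(-1)·-1+(-2)·-1+(2)·-1+(1)·1 = 0
  [T]: (-2)·1+(-1)·1+(-2)·0+(2)·0+(1)·0 = -3
⇒ Θ^3 T^-3

{"Θ": 3, "L": 0, "T": -3}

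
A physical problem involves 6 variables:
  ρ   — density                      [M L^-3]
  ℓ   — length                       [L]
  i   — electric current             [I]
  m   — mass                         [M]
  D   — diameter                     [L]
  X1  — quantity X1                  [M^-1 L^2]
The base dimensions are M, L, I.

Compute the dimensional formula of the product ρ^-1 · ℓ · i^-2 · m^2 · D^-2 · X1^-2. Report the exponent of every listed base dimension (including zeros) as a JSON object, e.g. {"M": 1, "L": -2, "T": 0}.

{"M": 3, "L": -2, "I": -2}

Write exponents as rows M,L,I / cols ρ,ℓ,i,m,D,X1:
  M: [ 1  0  0  1  0 -1]
  L: [-3  1  0  0  1  2]
  I: [ 0  0  1  0  0  0]
  [M]: (-1)·1+(1)·0+(-2)·0+(2)·1+(-2)·0+(-2)·-1 = 3
  [L]: (-1)·-3+(1)·1+(-2)·0+(2)·0+(-2)·1+(-2)·2 = -2
  [I]: (-1)·0+(1)·0+(-2)·1+(2)·0+(-2)·0+(-2)·0 = -2
⇒ M^3 L^-2 I^-2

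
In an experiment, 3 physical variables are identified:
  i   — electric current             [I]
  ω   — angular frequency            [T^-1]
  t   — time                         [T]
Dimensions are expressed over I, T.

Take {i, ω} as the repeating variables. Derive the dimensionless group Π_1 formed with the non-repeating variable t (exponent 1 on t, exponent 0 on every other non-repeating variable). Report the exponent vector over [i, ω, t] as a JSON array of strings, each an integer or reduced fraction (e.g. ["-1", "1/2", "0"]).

Exponent matrix [I,T] × [i,ω,t]:
  I: [ 1  0  0]
  T: [ 0 -1  1]
RREF → pivots at {i,ω} ⇒ r = 2
Pivot set = {i,ω}, free = {t}
RREF:
  r0: [   1    0    0]
  r1: [   0    1   -1]
Fix exponent of t at 1; solve each RREF row for its pivot's exponent:
  r0: exp(i) + (0)·1 = 0 ⇒ exp(i) = 0
  r1: exp(ω) + (-1)·1 = 0 ⇒ exp(ω) = 1
Π_1 = ω · t

["0", "1", "1"]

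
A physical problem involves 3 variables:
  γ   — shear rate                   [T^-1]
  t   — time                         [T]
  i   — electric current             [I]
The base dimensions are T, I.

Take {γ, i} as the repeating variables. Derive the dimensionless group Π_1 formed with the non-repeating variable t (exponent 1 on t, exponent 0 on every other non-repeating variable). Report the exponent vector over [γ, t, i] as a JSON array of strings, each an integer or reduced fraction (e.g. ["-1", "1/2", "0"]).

Exponent matrix [T,I] × [γ,t,i]:
  T: [-1  1  0]
  I: [ 0  0  1]
Echelon form has 2 nonzero rows (pivots: γ,i)
Pivot set = {γ,i}, free = {t}
RREF:
  r0: [   1   -1    0]
  r1: [   0    0    1]
Fix exponent of t at 1; solve each RREF row for its pivot's exponent:
  r0: exp(γ) + (-1)·1 = 0 ⇒ exp(γ) = 1
  r1: exp(i) + (0)·1 = 0 ⇒ exp(i) = 0
Π_1 = γ · t

["1", "1", "0"]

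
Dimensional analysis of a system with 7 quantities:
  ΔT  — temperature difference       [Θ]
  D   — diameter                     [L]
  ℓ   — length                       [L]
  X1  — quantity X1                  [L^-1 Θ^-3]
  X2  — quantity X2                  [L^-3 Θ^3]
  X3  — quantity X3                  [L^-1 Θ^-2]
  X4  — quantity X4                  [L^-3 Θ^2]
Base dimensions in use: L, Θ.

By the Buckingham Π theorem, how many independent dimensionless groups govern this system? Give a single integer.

5

Write exponents as rows L,Θ / cols ΔT,D,ℓ,X1,X2,X3,X4:
  L: [ 0  1  1 -1 -3 -1 -3]
  Θ: [ 1  0  0 -3  3 -2  2]
Row reduction gives pivot columns ΔT,D; rank = 2
7 vars − rank 2 = 5 Π groups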